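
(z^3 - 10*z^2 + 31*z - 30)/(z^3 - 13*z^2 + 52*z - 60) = (z - 3)/(z - 6)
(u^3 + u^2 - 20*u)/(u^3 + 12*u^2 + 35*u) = (u - 4)/(u + 7)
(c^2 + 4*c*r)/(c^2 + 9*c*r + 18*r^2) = c*(c + 4*r)/(c^2 + 9*c*r + 18*r^2)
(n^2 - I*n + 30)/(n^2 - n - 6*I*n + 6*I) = (n + 5*I)/(n - 1)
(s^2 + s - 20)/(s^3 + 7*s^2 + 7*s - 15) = (s - 4)/(s^2 + 2*s - 3)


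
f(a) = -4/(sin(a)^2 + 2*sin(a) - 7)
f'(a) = -4*(-2*sin(a)*cos(a) - 2*cos(a))/(sin(a)^2 + 2*sin(a) - 7)^2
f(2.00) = 0.92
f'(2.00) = -0.34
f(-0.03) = 0.57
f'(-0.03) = 0.16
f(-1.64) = 0.50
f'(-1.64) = -0.00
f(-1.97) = 0.50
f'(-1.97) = -0.00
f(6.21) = 0.56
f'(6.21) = 0.15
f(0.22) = 0.61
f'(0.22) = 0.22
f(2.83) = 0.64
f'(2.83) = -0.25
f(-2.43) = 0.51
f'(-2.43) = -0.03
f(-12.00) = 0.71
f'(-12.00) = 0.33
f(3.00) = 0.60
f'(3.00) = -0.20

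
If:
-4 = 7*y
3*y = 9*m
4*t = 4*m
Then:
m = -4/21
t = -4/21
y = -4/7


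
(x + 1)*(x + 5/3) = x^2 + 8*x/3 + 5/3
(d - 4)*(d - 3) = d^2 - 7*d + 12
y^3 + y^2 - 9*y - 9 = (y - 3)*(y + 1)*(y + 3)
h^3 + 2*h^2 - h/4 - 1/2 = (h - 1/2)*(h + 1/2)*(h + 2)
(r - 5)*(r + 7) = r^2 + 2*r - 35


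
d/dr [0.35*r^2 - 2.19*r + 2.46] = 0.7*r - 2.19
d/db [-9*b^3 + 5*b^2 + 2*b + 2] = -27*b^2 + 10*b + 2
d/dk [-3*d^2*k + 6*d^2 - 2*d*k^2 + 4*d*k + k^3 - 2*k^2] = -3*d^2 - 4*d*k + 4*d + 3*k^2 - 4*k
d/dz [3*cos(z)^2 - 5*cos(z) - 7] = (5 - 6*cos(z))*sin(z)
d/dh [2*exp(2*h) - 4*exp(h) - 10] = 4*(exp(h) - 1)*exp(h)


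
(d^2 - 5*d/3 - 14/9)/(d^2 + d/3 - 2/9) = (3*d - 7)/(3*d - 1)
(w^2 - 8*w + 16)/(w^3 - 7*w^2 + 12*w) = (w - 4)/(w*(w - 3))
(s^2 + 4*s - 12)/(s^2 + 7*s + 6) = (s - 2)/(s + 1)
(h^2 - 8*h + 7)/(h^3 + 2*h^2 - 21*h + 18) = (h - 7)/(h^2 + 3*h - 18)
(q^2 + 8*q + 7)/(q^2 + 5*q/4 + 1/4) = 4*(q + 7)/(4*q + 1)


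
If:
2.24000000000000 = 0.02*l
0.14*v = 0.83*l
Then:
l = 112.00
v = 664.00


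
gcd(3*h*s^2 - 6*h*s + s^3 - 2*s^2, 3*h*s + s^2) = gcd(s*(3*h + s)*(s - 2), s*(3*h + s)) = 3*h*s + s^2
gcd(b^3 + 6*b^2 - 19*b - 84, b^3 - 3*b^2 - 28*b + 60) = 1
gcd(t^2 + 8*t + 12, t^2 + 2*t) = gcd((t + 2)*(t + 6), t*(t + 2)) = t + 2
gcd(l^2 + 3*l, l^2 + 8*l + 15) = l + 3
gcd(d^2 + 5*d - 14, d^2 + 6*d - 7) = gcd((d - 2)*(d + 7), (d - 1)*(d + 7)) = d + 7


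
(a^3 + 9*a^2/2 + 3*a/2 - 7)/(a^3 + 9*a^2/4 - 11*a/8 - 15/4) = 4*(2*a^2 + 5*a - 7)/(8*a^2 + 2*a - 15)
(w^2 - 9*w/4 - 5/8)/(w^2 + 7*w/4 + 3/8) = (2*w - 5)/(2*w + 3)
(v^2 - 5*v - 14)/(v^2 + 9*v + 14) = (v - 7)/(v + 7)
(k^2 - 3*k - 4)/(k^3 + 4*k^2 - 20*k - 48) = (k + 1)/(k^2 + 8*k + 12)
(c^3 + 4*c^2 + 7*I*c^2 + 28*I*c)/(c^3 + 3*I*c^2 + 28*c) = (c + 4)/(c - 4*I)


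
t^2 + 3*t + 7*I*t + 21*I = (t + 3)*(t + 7*I)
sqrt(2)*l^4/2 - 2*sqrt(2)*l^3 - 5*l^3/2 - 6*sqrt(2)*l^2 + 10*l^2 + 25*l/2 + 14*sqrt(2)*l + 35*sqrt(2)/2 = (l - 5)*(l + 1)*(l - 7*sqrt(2)/2)*(sqrt(2)*l/2 + 1)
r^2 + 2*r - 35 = (r - 5)*(r + 7)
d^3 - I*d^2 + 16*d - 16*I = (d - 4*I)*(d - I)*(d + 4*I)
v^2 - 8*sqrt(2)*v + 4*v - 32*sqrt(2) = (v + 4)*(v - 8*sqrt(2))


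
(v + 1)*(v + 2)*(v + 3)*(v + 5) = v^4 + 11*v^3 + 41*v^2 + 61*v + 30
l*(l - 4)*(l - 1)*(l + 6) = l^4 + l^3 - 26*l^2 + 24*l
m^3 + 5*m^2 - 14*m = m*(m - 2)*(m + 7)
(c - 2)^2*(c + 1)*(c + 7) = c^4 + 4*c^3 - 21*c^2 + 4*c + 28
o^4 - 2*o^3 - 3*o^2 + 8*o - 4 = (o - 2)*(o - 1)^2*(o + 2)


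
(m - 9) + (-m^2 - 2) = -m^2 + m - 11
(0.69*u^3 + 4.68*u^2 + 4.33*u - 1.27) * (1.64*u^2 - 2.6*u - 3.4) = 1.1316*u^5 + 5.8812*u^4 - 7.4128*u^3 - 29.2528*u^2 - 11.42*u + 4.318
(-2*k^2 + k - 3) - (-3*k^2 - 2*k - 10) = k^2 + 3*k + 7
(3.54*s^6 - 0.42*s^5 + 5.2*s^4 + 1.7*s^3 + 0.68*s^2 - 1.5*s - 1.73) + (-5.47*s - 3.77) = 3.54*s^6 - 0.42*s^5 + 5.2*s^4 + 1.7*s^3 + 0.68*s^2 - 6.97*s - 5.5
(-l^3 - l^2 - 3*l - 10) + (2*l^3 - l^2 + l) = l^3 - 2*l^2 - 2*l - 10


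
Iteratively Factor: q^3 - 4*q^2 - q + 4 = (q - 4)*(q^2 - 1) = (q - 4)*(q + 1)*(q - 1)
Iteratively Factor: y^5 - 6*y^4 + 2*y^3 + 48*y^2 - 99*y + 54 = (y - 2)*(y^4 - 4*y^3 - 6*y^2 + 36*y - 27) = (y - 2)*(y + 3)*(y^3 - 7*y^2 + 15*y - 9) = (y - 2)*(y - 1)*(y + 3)*(y^2 - 6*y + 9) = (y - 3)*(y - 2)*(y - 1)*(y + 3)*(y - 3)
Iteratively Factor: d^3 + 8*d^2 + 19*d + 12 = (d + 4)*(d^2 + 4*d + 3) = (d + 1)*(d + 4)*(d + 3)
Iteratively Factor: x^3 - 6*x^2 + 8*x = (x - 4)*(x^2 - 2*x) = x*(x - 4)*(x - 2)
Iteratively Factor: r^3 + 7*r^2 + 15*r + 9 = (r + 1)*(r^2 + 6*r + 9) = (r + 1)*(r + 3)*(r + 3)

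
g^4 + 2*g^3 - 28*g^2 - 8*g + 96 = (g - 4)*(g - 2)*(g + 2)*(g + 6)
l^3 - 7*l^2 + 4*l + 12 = (l - 6)*(l - 2)*(l + 1)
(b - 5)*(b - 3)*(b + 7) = b^3 - b^2 - 41*b + 105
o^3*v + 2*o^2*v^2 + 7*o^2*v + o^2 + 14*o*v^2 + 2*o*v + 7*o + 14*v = (o + 7)*(o + 2*v)*(o*v + 1)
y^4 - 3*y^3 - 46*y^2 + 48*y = y*(y - 8)*(y - 1)*(y + 6)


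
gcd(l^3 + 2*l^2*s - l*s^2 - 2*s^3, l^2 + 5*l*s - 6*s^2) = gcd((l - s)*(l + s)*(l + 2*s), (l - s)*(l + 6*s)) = -l + s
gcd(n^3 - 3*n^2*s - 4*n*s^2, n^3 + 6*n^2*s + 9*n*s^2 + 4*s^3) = n + s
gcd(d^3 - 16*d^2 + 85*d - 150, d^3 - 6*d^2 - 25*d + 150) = d^2 - 11*d + 30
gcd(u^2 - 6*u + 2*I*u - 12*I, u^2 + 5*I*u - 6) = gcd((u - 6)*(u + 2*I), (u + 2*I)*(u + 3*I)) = u + 2*I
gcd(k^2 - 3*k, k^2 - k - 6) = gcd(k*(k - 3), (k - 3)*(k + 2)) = k - 3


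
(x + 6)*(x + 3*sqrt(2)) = x^2 + 3*sqrt(2)*x + 6*x + 18*sqrt(2)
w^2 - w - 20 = (w - 5)*(w + 4)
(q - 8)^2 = q^2 - 16*q + 64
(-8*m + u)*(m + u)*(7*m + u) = -56*m^3 - 57*m^2*u + u^3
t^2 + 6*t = t*(t + 6)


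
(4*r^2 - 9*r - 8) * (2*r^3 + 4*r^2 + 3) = 8*r^5 - 2*r^4 - 52*r^3 - 20*r^2 - 27*r - 24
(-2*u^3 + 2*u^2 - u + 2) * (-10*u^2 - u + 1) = 20*u^5 - 18*u^4 + 6*u^3 - 17*u^2 - 3*u + 2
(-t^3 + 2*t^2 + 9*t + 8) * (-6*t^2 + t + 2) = 6*t^5 - 13*t^4 - 54*t^3 - 35*t^2 + 26*t + 16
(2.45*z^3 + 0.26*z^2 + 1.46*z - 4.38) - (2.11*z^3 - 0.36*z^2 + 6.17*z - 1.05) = 0.34*z^3 + 0.62*z^2 - 4.71*z - 3.33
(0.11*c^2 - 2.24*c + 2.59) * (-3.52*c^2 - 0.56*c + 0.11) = -0.3872*c^4 + 7.8232*c^3 - 7.8503*c^2 - 1.6968*c + 0.2849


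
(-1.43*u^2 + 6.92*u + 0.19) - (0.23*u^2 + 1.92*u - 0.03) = -1.66*u^2 + 5.0*u + 0.22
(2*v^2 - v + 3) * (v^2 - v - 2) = 2*v^4 - 3*v^3 - v - 6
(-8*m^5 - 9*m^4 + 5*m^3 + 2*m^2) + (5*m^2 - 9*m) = -8*m^5 - 9*m^4 + 5*m^3 + 7*m^2 - 9*m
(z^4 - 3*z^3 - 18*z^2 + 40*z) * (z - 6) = z^5 - 9*z^4 + 148*z^2 - 240*z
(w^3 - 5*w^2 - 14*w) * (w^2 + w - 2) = w^5 - 4*w^4 - 21*w^3 - 4*w^2 + 28*w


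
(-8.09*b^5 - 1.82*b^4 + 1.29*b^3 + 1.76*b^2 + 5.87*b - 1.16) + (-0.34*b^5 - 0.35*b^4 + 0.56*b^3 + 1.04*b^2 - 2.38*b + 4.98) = -8.43*b^5 - 2.17*b^4 + 1.85*b^3 + 2.8*b^2 + 3.49*b + 3.82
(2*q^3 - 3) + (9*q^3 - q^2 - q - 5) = 11*q^3 - q^2 - q - 8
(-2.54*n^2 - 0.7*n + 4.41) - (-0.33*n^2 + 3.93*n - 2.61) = -2.21*n^2 - 4.63*n + 7.02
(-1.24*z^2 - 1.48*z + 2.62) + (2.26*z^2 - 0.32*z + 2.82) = 1.02*z^2 - 1.8*z + 5.44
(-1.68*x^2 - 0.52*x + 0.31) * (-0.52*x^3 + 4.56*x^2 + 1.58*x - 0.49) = 0.8736*x^5 - 7.3904*x^4 - 5.1868*x^3 + 1.4152*x^2 + 0.7446*x - 0.1519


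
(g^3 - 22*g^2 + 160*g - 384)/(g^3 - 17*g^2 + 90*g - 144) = (g - 8)/(g - 3)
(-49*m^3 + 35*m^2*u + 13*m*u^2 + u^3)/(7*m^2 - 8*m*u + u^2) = (49*m^2 + 14*m*u + u^2)/(-7*m + u)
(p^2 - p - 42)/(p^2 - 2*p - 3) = (-p^2 + p + 42)/(-p^2 + 2*p + 3)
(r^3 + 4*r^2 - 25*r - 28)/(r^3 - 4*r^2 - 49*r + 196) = (r + 1)/(r - 7)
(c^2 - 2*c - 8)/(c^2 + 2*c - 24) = (c + 2)/(c + 6)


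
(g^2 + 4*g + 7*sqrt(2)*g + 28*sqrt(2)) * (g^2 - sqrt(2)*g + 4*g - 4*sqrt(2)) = g^4 + 8*g^3 + 6*sqrt(2)*g^3 + 2*g^2 + 48*sqrt(2)*g^2 - 112*g + 96*sqrt(2)*g - 224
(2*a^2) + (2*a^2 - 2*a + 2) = 4*a^2 - 2*a + 2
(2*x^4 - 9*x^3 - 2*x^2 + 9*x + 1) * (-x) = -2*x^5 + 9*x^4 + 2*x^3 - 9*x^2 - x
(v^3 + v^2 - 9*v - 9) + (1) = v^3 + v^2 - 9*v - 8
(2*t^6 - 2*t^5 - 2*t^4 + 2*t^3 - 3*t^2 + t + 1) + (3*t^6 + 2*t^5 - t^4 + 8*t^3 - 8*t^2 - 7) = 5*t^6 - 3*t^4 + 10*t^3 - 11*t^2 + t - 6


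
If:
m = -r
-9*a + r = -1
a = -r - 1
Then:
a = 0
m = 1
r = -1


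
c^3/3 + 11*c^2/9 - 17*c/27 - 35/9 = (c/3 + 1)*(c - 5/3)*(c + 7/3)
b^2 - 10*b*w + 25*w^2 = (b - 5*w)^2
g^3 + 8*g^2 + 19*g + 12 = (g + 1)*(g + 3)*(g + 4)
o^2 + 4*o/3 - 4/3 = (o - 2/3)*(o + 2)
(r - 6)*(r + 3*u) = r^2 + 3*r*u - 6*r - 18*u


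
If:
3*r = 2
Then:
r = 2/3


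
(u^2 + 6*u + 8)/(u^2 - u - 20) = (u + 2)/(u - 5)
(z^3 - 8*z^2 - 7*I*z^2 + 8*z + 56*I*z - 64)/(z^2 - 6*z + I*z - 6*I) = (z^2 - 8*z*(1 + I) + 64*I)/(z - 6)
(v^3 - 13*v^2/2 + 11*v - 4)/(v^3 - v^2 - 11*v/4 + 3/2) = 2*(v - 4)/(2*v + 3)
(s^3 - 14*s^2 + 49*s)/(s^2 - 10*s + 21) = s*(s - 7)/(s - 3)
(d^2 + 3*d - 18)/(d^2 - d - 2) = (-d^2 - 3*d + 18)/(-d^2 + d + 2)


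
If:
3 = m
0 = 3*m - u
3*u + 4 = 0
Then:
No Solution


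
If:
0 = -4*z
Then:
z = 0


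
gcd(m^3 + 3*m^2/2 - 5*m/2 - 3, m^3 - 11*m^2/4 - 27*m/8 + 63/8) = m - 3/2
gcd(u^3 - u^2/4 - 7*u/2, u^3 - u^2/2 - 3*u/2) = u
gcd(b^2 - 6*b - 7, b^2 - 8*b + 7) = b - 7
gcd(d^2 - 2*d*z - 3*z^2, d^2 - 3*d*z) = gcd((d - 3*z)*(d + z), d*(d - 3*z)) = -d + 3*z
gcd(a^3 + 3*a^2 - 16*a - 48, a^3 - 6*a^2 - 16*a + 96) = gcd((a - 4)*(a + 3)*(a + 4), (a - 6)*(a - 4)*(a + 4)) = a^2 - 16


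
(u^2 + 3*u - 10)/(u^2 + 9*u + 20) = (u - 2)/(u + 4)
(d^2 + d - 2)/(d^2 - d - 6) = (d - 1)/(d - 3)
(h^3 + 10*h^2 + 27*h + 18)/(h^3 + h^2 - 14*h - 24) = (h^2 + 7*h + 6)/(h^2 - 2*h - 8)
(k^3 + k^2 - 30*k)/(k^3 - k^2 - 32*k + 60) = k/(k - 2)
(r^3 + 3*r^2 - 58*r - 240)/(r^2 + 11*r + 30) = r - 8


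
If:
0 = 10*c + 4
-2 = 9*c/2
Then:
No Solution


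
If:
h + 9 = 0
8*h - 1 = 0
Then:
No Solution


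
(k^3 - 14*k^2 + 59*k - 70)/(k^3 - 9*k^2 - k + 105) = (k - 2)/(k + 3)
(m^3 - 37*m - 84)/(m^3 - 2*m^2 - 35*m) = (m^2 + 7*m + 12)/(m*(m + 5))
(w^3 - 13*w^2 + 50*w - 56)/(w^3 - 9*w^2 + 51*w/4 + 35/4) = 4*(w^2 - 6*w + 8)/(4*w^2 - 8*w - 5)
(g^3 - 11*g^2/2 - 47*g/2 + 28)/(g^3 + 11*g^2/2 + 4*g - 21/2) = (g - 8)/(g + 3)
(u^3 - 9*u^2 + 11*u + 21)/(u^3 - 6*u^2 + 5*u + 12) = (u - 7)/(u - 4)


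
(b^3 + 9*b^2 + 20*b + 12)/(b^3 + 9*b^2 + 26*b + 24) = (b^2 + 7*b + 6)/(b^2 + 7*b + 12)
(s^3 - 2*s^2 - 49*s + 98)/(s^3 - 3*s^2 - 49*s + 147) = (s - 2)/(s - 3)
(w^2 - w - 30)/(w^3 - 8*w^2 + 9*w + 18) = (w + 5)/(w^2 - 2*w - 3)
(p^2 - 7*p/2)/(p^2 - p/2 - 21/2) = p/(p + 3)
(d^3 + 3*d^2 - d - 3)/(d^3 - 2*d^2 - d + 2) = (d + 3)/(d - 2)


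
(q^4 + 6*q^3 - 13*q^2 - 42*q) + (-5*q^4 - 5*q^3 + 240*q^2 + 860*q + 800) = -4*q^4 + q^3 + 227*q^2 + 818*q + 800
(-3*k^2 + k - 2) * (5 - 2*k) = 6*k^3 - 17*k^2 + 9*k - 10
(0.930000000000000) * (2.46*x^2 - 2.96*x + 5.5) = 2.2878*x^2 - 2.7528*x + 5.115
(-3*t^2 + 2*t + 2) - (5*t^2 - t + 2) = -8*t^2 + 3*t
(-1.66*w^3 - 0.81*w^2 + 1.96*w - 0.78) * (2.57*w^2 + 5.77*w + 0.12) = -4.2662*w^5 - 11.6599*w^4 + 0.164299999999999*w^3 + 9.2074*w^2 - 4.2654*w - 0.0936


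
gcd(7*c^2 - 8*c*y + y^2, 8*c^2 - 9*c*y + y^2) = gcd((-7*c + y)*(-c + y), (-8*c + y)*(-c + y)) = -c + y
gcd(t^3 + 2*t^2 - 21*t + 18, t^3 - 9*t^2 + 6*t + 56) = 1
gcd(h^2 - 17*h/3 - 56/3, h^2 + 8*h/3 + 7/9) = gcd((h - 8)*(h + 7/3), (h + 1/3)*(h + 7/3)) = h + 7/3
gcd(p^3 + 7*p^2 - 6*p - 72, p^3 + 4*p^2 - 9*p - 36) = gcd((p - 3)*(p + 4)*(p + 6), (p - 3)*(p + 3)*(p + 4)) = p^2 + p - 12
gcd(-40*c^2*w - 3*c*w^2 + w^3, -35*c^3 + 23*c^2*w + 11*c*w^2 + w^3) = 5*c + w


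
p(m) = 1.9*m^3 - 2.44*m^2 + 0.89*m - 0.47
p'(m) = 5.7*m^2 - 4.88*m + 0.89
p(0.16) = -0.38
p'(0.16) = 0.26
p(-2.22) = -35.26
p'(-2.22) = 39.82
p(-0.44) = -1.50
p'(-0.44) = 4.14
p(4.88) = 166.57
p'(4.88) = 112.82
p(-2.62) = -53.72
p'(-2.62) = 52.80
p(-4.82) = -274.21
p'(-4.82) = 156.84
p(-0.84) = -4.07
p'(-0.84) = 9.01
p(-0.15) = -0.66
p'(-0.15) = 1.75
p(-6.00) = -504.05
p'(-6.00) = 235.37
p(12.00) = 2942.05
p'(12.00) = 763.13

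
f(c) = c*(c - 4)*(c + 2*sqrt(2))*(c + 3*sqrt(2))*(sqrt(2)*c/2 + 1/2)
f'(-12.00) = 51521.91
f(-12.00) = -109081.02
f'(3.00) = 28.97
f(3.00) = -331.96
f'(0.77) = -100.44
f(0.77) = -46.86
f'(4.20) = 986.28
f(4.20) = 172.95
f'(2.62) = -91.24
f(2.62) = -318.05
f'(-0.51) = 9.96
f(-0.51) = 2.77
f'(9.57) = 35450.22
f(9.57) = 66338.60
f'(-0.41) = 4.84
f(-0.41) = 3.52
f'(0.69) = -92.02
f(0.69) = -39.16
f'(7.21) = 11372.40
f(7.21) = 14895.78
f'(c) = sqrt(2)*c*(c - 4)*(c + 2*sqrt(2))*(c + 3*sqrt(2))/2 + c*(c - 4)*(c + 2*sqrt(2))*(sqrt(2)*c/2 + 1/2) + c*(c - 4)*(c + 3*sqrt(2))*(sqrt(2)*c/2 + 1/2) + c*(c + 2*sqrt(2))*(c + 3*sqrt(2))*(sqrt(2)*c/2 + 1/2) + (c - 4)*(c + 2*sqrt(2))*(c + 3*sqrt(2))*(sqrt(2)*c/2 + 1/2) = 5*sqrt(2)*c^4/2 - 8*sqrt(2)*c^3 + 22*c^3 - 66*c^2 + 51*sqrt(2)*c^2/2 - 68*sqrt(2)*c + 12*c - 24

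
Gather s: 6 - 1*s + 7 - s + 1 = 14 - 2*s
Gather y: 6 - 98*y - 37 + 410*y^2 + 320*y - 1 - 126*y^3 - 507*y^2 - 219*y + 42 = -126*y^3 - 97*y^2 + 3*y + 10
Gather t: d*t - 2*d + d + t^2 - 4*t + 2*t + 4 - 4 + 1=-d + t^2 + t*(d - 2) + 1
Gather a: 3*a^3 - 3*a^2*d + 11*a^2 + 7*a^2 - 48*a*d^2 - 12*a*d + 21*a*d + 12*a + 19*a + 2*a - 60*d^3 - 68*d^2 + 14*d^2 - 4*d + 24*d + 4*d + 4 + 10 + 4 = 3*a^3 + a^2*(18 - 3*d) + a*(-48*d^2 + 9*d + 33) - 60*d^3 - 54*d^2 + 24*d + 18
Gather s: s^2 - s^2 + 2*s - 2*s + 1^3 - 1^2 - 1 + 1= 0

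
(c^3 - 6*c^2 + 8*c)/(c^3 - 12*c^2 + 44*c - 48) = c/(c - 6)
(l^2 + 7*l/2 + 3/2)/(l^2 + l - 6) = (l + 1/2)/(l - 2)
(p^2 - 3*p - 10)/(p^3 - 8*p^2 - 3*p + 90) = (p + 2)/(p^2 - 3*p - 18)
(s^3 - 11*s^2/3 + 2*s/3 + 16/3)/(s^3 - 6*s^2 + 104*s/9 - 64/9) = 3*(s + 1)/(3*s - 4)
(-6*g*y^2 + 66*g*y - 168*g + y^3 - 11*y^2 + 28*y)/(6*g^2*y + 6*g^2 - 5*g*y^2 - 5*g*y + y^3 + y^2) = (-6*g*y^2 + 66*g*y - 168*g + y^3 - 11*y^2 + 28*y)/(6*g^2*y + 6*g^2 - 5*g*y^2 - 5*g*y + y^3 + y^2)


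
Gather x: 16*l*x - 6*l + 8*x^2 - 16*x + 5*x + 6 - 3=-6*l + 8*x^2 + x*(16*l - 11) + 3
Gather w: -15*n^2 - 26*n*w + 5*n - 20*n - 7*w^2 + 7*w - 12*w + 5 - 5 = -15*n^2 - 15*n - 7*w^2 + w*(-26*n - 5)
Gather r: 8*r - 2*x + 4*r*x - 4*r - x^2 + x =r*(4*x + 4) - x^2 - x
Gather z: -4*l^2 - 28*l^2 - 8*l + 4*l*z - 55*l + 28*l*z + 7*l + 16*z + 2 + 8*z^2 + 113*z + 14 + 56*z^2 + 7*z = -32*l^2 - 56*l + 64*z^2 + z*(32*l + 136) + 16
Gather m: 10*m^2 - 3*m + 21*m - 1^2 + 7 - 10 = 10*m^2 + 18*m - 4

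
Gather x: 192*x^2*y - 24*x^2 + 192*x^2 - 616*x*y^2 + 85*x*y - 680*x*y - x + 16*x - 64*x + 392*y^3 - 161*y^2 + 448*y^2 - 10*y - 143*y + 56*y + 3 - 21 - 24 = x^2*(192*y + 168) + x*(-616*y^2 - 595*y - 49) + 392*y^3 + 287*y^2 - 97*y - 42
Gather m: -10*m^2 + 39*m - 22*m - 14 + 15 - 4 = -10*m^2 + 17*m - 3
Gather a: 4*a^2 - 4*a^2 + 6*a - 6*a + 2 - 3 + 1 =0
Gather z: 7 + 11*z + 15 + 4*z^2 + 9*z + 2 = 4*z^2 + 20*z + 24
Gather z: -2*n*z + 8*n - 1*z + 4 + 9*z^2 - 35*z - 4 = 8*n + 9*z^2 + z*(-2*n - 36)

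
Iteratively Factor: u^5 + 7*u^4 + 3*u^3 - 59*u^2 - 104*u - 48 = (u - 3)*(u^4 + 10*u^3 + 33*u^2 + 40*u + 16) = (u - 3)*(u + 4)*(u^3 + 6*u^2 + 9*u + 4) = (u - 3)*(u + 1)*(u + 4)*(u^2 + 5*u + 4) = (u - 3)*(u + 1)*(u + 4)^2*(u + 1)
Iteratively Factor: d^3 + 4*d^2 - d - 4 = (d + 4)*(d^2 - 1) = (d + 1)*(d + 4)*(d - 1)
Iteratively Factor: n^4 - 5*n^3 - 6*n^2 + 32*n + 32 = (n + 2)*(n^3 - 7*n^2 + 8*n + 16) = (n - 4)*(n + 2)*(n^2 - 3*n - 4) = (n - 4)*(n + 1)*(n + 2)*(n - 4)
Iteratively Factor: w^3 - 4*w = (w + 2)*(w^2 - 2*w) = w*(w + 2)*(w - 2)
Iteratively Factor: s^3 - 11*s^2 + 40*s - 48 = (s - 3)*(s^2 - 8*s + 16) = (s - 4)*(s - 3)*(s - 4)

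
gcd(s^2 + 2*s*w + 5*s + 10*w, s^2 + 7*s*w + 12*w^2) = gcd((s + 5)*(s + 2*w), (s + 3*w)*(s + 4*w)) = 1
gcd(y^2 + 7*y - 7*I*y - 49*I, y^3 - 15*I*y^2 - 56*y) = y - 7*I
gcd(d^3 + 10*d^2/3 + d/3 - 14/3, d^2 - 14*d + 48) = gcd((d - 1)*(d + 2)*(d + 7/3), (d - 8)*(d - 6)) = 1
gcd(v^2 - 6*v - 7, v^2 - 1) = v + 1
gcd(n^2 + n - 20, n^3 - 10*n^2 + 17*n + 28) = n - 4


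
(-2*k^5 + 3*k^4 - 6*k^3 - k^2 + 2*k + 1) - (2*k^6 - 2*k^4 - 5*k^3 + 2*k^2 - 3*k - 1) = -2*k^6 - 2*k^5 + 5*k^4 - k^3 - 3*k^2 + 5*k + 2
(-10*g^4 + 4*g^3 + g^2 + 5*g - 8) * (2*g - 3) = -20*g^5 + 38*g^4 - 10*g^3 + 7*g^2 - 31*g + 24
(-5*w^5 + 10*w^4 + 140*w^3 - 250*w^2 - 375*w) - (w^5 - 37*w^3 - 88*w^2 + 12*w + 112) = -6*w^5 + 10*w^4 + 177*w^3 - 162*w^2 - 387*w - 112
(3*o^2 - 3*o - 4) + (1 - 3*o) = 3*o^2 - 6*o - 3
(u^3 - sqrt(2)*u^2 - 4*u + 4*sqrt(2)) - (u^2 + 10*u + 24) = u^3 - sqrt(2)*u^2 - u^2 - 14*u - 24 + 4*sqrt(2)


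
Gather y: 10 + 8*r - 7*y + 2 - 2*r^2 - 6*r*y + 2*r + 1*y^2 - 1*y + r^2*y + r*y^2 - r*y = -2*r^2 + 10*r + y^2*(r + 1) + y*(r^2 - 7*r - 8) + 12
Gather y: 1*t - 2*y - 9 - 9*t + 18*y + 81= -8*t + 16*y + 72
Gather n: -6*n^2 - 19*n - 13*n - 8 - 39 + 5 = -6*n^2 - 32*n - 42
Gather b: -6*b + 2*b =-4*b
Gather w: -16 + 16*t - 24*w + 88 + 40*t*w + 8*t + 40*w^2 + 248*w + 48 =24*t + 40*w^2 + w*(40*t + 224) + 120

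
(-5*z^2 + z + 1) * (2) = -10*z^2 + 2*z + 2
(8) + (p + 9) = p + 17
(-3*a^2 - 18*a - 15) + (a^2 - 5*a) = -2*a^2 - 23*a - 15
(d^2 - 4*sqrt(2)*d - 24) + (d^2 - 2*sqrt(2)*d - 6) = 2*d^2 - 6*sqrt(2)*d - 30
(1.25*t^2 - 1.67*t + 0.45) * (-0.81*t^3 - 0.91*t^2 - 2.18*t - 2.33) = -1.0125*t^5 + 0.2152*t^4 - 1.5698*t^3 + 0.3186*t^2 + 2.9101*t - 1.0485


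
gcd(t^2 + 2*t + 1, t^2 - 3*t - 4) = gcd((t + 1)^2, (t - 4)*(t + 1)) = t + 1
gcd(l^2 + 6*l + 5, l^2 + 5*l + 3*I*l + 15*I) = l + 5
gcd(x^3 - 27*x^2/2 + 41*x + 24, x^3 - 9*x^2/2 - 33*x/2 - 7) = x + 1/2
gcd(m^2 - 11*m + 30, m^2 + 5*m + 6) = 1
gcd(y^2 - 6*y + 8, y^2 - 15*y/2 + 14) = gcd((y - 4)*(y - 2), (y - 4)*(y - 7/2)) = y - 4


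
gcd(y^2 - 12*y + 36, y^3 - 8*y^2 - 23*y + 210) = y - 6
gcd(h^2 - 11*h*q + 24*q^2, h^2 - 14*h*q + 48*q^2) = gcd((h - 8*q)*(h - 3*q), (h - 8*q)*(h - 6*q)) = -h + 8*q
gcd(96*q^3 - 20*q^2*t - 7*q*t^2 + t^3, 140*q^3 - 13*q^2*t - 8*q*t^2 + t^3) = 4*q + t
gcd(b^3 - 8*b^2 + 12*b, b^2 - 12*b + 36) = b - 6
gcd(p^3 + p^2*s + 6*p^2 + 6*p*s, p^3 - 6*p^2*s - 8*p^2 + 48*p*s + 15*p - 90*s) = 1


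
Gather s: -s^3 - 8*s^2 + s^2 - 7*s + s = -s^3 - 7*s^2 - 6*s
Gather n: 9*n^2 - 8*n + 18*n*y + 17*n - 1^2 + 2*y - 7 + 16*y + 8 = 9*n^2 + n*(18*y + 9) + 18*y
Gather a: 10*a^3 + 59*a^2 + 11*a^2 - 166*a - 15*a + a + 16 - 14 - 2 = 10*a^3 + 70*a^2 - 180*a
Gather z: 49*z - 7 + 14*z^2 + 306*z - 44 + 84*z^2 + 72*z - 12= 98*z^2 + 427*z - 63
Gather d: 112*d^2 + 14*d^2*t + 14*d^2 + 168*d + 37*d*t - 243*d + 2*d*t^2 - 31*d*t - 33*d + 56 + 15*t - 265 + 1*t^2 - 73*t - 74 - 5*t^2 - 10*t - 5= d^2*(14*t + 126) + d*(2*t^2 + 6*t - 108) - 4*t^2 - 68*t - 288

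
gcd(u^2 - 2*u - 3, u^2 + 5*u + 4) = u + 1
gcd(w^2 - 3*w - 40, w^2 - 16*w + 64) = w - 8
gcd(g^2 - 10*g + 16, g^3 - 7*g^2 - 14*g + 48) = g^2 - 10*g + 16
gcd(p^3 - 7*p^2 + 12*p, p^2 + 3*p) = p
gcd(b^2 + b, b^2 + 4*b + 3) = b + 1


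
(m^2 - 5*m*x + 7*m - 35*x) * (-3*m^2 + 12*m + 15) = -3*m^4 + 15*m^3*x - 9*m^3 + 45*m^2*x + 99*m^2 - 495*m*x + 105*m - 525*x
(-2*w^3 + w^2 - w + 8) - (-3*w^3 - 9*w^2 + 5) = w^3 + 10*w^2 - w + 3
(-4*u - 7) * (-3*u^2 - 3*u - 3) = 12*u^3 + 33*u^2 + 33*u + 21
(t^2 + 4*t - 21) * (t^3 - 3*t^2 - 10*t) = t^5 + t^4 - 43*t^3 + 23*t^2 + 210*t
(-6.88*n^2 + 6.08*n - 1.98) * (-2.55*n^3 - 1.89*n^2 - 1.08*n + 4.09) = 17.544*n^5 - 2.5008*n^4 + 0.988200000000001*n^3 - 30.9634*n^2 + 27.0056*n - 8.0982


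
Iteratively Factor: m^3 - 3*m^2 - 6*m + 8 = (m - 4)*(m^2 + m - 2) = (m - 4)*(m - 1)*(m + 2)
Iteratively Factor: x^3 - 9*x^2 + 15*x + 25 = (x - 5)*(x^2 - 4*x - 5) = (x - 5)*(x + 1)*(x - 5)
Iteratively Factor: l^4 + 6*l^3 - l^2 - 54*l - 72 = (l + 2)*(l^3 + 4*l^2 - 9*l - 36) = (l + 2)*(l + 3)*(l^2 + l - 12) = (l + 2)*(l + 3)*(l + 4)*(l - 3)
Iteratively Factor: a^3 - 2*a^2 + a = (a - 1)*(a^2 - a) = a*(a - 1)*(a - 1)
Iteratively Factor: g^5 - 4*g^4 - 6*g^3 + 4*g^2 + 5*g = (g - 1)*(g^4 - 3*g^3 - 9*g^2 - 5*g) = (g - 5)*(g - 1)*(g^3 + 2*g^2 + g) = (g - 5)*(g - 1)*(g + 1)*(g^2 + g) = (g - 5)*(g - 1)*(g + 1)^2*(g)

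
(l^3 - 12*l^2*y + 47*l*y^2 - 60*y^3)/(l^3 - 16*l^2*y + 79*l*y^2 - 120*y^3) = (-l + 4*y)/(-l + 8*y)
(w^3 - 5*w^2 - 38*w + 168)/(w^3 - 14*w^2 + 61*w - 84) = (w + 6)/(w - 3)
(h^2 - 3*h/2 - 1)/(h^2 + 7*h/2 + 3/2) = (h - 2)/(h + 3)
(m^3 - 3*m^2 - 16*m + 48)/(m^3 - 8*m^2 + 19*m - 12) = (m + 4)/(m - 1)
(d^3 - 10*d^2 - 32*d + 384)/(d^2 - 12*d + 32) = (d^2 - 2*d - 48)/(d - 4)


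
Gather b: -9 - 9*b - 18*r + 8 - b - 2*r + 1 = -10*b - 20*r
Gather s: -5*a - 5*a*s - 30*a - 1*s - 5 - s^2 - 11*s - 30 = -35*a - s^2 + s*(-5*a - 12) - 35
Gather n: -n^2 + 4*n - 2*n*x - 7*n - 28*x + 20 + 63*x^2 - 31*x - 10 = -n^2 + n*(-2*x - 3) + 63*x^2 - 59*x + 10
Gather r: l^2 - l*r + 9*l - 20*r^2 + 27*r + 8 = l^2 + 9*l - 20*r^2 + r*(27 - l) + 8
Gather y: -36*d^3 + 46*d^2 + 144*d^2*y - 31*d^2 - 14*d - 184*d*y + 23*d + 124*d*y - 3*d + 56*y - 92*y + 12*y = -36*d^3 + 15*d^2 + 6*d + y*(144*d^2 - 60*d - 24)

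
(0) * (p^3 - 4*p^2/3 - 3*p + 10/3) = 0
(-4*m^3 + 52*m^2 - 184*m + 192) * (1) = -4*m^3 + 52*m^2 - 184*m + 192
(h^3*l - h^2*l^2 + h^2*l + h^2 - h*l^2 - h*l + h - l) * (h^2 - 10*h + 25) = h^5*l - h^4*l^2 - 9*h^4*l + h^4 + 9*h^3*l^2 + 14*h^3*l - 9*h^3 - 15*h^2*l^2 + 34*h^2*l + 15*h^2 - 25*h*l^2 - 15*h*l + 25*h - 25*l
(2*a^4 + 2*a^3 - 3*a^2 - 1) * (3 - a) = -2*a^5 + 4*a^4 + 9*a^3 - 9*a^2 + a - 3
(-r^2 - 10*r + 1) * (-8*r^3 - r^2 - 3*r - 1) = 8*r^5 + 81*r^4 + 5*r^3 + 30*r^2 + 7*r - 1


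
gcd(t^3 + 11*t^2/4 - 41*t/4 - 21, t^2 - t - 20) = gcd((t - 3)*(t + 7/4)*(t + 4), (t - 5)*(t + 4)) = t + 4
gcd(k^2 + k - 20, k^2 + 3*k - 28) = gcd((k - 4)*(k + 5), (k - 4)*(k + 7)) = k - 4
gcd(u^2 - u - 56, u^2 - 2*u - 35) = 1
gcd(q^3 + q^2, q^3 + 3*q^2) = q^2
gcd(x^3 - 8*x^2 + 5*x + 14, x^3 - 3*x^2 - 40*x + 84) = x^2 - 9*x + 14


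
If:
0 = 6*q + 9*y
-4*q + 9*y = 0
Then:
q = 0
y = 0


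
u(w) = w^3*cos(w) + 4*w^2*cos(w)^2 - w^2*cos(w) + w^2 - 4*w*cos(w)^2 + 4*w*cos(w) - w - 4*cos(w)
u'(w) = -w^3*sin(w) - 8*w^2*sin(w)*cos(w) + w^2*sin(w) + 3*w^2*cos(w) + 8*w*sin(w)*cos(w) - 4*w*sin(w) + 8*w*cos(w)^2 - 2*w*cos(w) + 2*w + 4*sin(w) - 4*cos(w)^2 + 4*cos(w) - 1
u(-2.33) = 44.08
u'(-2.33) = -87.33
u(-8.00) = 167.14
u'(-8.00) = -737.69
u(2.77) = 2.68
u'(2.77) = 6.06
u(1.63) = 0.79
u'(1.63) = -1.93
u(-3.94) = 124.68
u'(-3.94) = 79.94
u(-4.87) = 5.87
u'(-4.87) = 126.76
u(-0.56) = -2.32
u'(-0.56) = -3.50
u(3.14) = 3.94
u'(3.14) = -0.86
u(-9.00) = 1163.32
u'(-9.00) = -944.20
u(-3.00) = 110.52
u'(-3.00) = -91.82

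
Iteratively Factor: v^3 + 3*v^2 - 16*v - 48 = (v + 3)*(v^2 - 16) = (v - 4)*(v + 3)*(v + 4)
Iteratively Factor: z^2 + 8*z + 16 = (z + 4)*(z + 4)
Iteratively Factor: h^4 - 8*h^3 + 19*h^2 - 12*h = (h - 1)*(h^3 - 7*h^2 + 12*h) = (h - 3)*(h - 1)*(h^2 - 4*h) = (h - 4)*(h - 3)*(h - 1)*(h)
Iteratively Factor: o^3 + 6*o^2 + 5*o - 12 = (o - 1)*(o^2 + 7*o + 12) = (o - 1)*(o + 3)*(o + 4)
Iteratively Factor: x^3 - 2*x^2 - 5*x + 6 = (x + 2)*(x^2 - 4*x + 3) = (x - 1)*(x + 2)*(x - 3)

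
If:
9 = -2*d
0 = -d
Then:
No Solution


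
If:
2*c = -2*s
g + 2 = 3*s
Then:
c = -s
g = 3*s - 2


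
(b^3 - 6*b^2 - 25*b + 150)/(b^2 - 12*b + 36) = (b^2 - 25)/(b - 6)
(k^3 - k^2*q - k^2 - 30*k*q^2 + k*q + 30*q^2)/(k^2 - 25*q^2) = (-k^2 + 6*k*q + k - 6*q)/(-k + 5*q)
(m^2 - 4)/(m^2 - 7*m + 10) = (m + 2)/(m - 5)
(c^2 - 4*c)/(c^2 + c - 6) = c*(c - 4)/(c^2 + c - 6)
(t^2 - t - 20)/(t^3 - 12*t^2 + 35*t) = (t + 4)/(t*(t - 7))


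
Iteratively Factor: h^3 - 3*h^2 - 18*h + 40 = (h - 2)*(h^2 - h - 20) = (h - 5)*(h - 2)*(h + 4)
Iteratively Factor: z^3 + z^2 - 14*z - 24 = (z + 3)*(z^2 - 2*z - 8) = (z + 2)*(z + 3)*(z - 4)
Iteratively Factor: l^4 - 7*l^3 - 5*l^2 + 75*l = (l - 5)*(l^3 - 2*l^2 - 15*l) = (l - 5)*(l + 3)*(l^2 - 5*l) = (l - 5)^2*(l + 3)*(l)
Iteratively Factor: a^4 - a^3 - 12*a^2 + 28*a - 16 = (a - 2)*(a^3 + a^2 - 10*a + 8) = (a - 2)*(a - 1)*(a^2 + 2*a - 8) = (a - 2)^2*(a - 1)*(a + 4)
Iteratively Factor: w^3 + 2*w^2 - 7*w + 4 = (w - 1)*(w^2 + 3*w - 4) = (w - 1)*(w + 4)*(w - 1)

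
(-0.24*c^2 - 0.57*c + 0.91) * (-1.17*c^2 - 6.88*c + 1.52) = 0.2808*c^4 + 2.3181*c^3 + 2.4921*c^2 - 7.1272*c + 1.3832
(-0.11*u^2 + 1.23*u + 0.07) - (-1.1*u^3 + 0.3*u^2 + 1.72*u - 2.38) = 1.1*u^3 - 0.41*u^2 - 0.49*u + 2.45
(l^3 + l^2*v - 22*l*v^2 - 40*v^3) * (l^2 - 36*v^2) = l^5 + l^4*v - 58*l^3*v^2 - 76*l^2*v^3 + 792*l*v^4 + 1440*v^5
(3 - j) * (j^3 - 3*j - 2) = -j^4 + 3*j^3 + 3*j^2 - 7*j - 6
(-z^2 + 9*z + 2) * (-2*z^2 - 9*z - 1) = 2*z^4 - 9*z^3 - 84*z^2 - 27*z - 2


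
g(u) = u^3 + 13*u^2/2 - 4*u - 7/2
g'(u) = 3*u^2 + 13*u - 4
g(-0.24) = -2.18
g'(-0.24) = -6.95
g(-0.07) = -3.19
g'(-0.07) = -4.90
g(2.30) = 33.85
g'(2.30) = 41.77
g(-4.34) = 54.54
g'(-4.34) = -3.91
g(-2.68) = 34.66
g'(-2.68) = -17.29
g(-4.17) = 53.70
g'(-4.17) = -6.04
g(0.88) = -1.30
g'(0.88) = 9.76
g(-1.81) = 19.10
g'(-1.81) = -17.70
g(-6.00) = 38.50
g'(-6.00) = 26.00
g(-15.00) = -1856.00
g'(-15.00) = 476.00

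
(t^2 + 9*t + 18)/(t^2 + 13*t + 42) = (t + 3)/(t + 7)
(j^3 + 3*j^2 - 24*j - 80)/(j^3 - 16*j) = (j^2 - j - 20)/(j*(j - 4))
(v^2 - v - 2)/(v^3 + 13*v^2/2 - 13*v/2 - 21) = 2*(v + 1)/(2*v^2 + 17*v + 21)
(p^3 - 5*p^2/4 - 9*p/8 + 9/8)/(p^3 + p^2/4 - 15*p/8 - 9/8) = (4*p - 3)/(4*p + 3)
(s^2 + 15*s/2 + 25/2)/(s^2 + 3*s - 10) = (s + 5/2)/(s - 2)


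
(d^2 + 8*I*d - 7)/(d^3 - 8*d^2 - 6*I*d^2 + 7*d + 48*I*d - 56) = (d + 7*I)/(d^2 - d*(8 + 7*I) + 56*I)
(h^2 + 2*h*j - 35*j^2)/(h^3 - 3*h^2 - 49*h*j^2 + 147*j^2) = (h - 5*j)/(h^2 - 7*h*j - 3*h + 21*j)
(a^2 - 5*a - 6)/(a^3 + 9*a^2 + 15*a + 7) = (a - 6)/(a^2 + 8*a + 7)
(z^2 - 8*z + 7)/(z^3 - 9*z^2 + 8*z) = (z - 7)/(z*(z - 8))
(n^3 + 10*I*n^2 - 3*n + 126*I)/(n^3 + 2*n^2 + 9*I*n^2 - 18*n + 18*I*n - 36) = (n^2 + 4*I*n + 21)/(n^2 + n*(2 + 3*I) + 6*I)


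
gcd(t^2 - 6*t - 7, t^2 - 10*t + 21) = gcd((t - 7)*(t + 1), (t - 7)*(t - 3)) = t - 7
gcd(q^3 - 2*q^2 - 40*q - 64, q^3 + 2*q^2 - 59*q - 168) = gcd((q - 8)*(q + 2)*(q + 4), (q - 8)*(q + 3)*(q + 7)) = q - 8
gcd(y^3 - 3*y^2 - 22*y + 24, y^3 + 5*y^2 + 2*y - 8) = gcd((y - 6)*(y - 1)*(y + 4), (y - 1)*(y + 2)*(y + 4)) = y^2 + 3*y - 4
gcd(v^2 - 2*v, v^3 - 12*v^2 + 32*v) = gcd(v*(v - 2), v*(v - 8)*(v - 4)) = v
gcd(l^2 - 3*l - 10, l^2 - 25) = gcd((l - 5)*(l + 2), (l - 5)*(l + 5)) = l - 5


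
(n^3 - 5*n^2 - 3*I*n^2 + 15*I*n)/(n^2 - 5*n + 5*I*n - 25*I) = n*(n - 3*I)/(n + 5*I)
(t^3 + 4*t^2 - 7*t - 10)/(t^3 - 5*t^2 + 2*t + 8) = (t + 5)/(t - 4)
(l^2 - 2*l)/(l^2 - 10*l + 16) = l/(l - 8)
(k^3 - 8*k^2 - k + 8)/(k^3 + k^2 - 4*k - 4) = (k^2 - 9*k + 8)/(k^2 - 4)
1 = 1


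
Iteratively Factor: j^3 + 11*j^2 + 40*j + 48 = (j + 4)*(j^2 + 7*j + 12) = (j + 3)*(j + 4)*(j + 4)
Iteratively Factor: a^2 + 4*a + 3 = (a + 3)*(a + 1)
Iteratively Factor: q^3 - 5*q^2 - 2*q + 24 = (q - 3)*(q^2 - 2*q - 8) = (q - 3)*(q + 2)*(q - 4)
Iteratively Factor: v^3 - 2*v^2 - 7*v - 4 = (v - 4)*(v^2 + 2*v + 1) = (v - 4)*(v + 1)*(v + 1)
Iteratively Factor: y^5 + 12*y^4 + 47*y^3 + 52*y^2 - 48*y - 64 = (y - 1)*(y^4 + 13*y^3 + 60*y^2 + 112*y + 64) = (y - 1)*(y + 4)*(y^3 + 9*y^2 + 24*y + 16) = (y - 1)*(y + 4)^2*(y^2 + 5*y + 4) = (y - 1)*(y + 4)^3*(y + 1)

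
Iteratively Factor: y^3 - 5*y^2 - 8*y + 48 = (y - 4)*(y^2 - y - 12) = (y - 4)^2*(y + 3)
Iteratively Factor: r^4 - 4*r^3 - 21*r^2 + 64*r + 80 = (r - 5)*(r^3 + r^2 - 16*r - 16) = (r - 5)*(r + 4)*(r^2 - 3*r - 4) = (r - 5)*(r - 4)*(r + 4)*(r + 1)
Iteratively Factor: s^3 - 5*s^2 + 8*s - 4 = (s - 2)*(s^2 - 3*s + 2) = (s - 2)^2*(s - 1)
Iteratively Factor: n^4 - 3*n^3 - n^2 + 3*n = (n - 3)*(n^3 - n) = (n - 3)*(n + 1)*(n^2 - n) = n*(n - 3)*(n + 1)*(n - 1)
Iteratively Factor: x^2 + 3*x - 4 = (x - 1)*(x + 4)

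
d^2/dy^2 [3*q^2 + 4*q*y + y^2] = 2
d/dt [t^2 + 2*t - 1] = 2*t + 2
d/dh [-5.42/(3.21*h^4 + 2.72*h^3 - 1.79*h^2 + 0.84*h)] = (69.5928*h^3 + 44.2272*h^2 - 19.4036*h + 4.5528)/(h^2*(3.21*h^3 + 2.72*h^2 - 1.79*h + 0.84)^2)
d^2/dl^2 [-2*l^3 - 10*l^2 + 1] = -12*l - 20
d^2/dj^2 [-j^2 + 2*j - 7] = -2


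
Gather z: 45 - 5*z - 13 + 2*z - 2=30 - 3*z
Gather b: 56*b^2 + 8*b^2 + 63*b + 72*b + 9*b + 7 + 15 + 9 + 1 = 64*b^2 + 144*b + 32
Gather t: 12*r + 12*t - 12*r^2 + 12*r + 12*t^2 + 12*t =-12*r^2 + 24*r + 12*t^2 + 24*t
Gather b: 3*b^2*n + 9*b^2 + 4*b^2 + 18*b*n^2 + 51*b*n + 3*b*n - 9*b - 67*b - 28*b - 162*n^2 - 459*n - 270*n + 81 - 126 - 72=b^2*(3*n + 13) + b*(18*n^2 + 54*n - 104) - 162*n^2 - 729*n - 117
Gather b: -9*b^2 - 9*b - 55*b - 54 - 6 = -9*b^2 - 64*b - 60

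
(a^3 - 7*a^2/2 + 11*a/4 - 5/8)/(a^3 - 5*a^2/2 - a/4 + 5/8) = (2*a - 1)/(2*a + 1)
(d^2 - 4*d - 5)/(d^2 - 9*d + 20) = (d + 1)/(d - 4)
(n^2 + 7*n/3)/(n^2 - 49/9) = 3*n/(3*n - 7)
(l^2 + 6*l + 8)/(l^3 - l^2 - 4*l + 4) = (l + 4)/(l^2 - 3*l + 2)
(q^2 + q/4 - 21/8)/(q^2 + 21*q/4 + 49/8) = (2*q - 3)/(2*q + 7)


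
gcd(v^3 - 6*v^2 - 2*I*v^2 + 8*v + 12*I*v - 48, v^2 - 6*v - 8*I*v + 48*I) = v - 6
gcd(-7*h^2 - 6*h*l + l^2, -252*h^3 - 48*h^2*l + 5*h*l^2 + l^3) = 7*h - l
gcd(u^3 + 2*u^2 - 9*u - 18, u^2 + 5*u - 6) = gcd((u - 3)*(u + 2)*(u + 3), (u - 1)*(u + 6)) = 1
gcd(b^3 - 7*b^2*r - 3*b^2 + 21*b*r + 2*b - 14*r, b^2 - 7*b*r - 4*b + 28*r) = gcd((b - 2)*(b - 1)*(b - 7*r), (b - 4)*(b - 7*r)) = -b + 7*r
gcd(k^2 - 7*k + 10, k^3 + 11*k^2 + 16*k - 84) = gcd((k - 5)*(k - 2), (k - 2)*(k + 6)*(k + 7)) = k - 2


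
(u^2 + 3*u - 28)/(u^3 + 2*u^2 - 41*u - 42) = (u - 4)/(u^2 - 5*u - 6)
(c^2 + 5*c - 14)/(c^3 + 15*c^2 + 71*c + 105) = (c - 2)/(c^2 + 8*c + 15)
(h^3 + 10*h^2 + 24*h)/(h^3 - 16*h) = (h + 6)/(h - 4)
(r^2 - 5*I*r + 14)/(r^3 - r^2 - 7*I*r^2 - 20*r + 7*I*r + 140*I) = (r + 2*I)/(r^2 - r - 20)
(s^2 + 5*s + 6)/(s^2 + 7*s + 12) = (s + 2)/(s + 4)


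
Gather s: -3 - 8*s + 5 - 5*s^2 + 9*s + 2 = -5*s^2 + s + 4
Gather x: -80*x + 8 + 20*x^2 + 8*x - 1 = 20*x^2 - 72*x + 7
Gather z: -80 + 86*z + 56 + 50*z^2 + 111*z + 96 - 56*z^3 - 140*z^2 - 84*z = -56*z^3 - 90*z^2 + 113*z + 72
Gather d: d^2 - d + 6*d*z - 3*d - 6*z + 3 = d^2 + d*(6*z - 4) - 6*z + 3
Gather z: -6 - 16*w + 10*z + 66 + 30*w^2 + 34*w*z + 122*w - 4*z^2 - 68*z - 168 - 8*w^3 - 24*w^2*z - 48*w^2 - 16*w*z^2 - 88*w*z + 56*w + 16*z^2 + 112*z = -8*w^3 - 18*w^2 + 162*w + z^2*(12 - 16*w) + z*(-24*w^2 - 54*w + 54) - 108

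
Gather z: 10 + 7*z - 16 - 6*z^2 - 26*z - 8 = -6*z^2 - 19*z - 14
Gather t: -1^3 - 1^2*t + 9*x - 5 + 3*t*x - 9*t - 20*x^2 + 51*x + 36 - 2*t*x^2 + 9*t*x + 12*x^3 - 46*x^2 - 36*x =t*(-2*x^2 + 12*x - 10) + 12*x^3 - 66*x^2 + 24*x + 30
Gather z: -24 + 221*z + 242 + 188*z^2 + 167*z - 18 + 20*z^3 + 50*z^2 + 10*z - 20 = 20*z^3 + 238*z^2 + 398*z + 180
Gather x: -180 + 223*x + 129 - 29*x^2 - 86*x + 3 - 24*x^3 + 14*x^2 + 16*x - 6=-24*x^3 - 15*x^2 + 153*x - 54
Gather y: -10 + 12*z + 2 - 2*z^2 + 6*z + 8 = -2*z^2 + 18*z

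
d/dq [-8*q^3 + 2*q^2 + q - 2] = -24*q^2 + 4*q + 1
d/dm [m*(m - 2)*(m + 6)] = 3*m^2 + 8*m - 12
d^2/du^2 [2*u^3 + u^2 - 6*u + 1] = 12*u + 2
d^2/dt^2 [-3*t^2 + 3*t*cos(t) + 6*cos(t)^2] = -3*t*cos(t) + 24*sin(t)^2 - 6*sin(t) - 18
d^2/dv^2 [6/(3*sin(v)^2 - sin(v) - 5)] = 6*(36*sin(v)^4 - 9*sin(v)^3 + 7*sin(v)^2 + 13*sin(v) - 32)/(-3*sin(v)^2 + sin(v) + 5)^3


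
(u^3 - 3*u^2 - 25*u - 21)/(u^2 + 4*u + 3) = u - 7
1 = 1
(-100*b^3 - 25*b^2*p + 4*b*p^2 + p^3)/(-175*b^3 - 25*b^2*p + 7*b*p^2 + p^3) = (4*b + p)/(7*b + p)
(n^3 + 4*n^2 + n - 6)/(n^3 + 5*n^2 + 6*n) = (n - 1)/n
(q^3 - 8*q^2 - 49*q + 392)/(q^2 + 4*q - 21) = (q^2 - 15*q + 56)/(q - 3)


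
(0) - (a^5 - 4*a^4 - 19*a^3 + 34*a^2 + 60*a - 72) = -a^5 + 4*a^4 + 19*a^3 - 34*a^2 - 60*a + 72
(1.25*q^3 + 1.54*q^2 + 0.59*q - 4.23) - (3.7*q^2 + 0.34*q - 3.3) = 1.25*q^3 - 2.16*q^2 + 0.25*q - 0.930000000000001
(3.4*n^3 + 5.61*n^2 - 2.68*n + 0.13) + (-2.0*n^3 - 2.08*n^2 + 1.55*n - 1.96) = 1.4*n^3 + 3.53*n^2 - 1.13*n - 1.83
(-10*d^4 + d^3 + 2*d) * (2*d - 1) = -20*d^5 + 12*d^4 - d^3 + 4*d^2 - 2*d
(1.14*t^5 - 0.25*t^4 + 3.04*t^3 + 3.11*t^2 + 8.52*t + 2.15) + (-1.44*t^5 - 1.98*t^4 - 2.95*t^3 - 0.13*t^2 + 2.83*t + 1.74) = -0.3*t^5 - 2.23*t^4 + 0.0899999999999999*t^3 + 2.98*t^2 + 11.35*t + 3.89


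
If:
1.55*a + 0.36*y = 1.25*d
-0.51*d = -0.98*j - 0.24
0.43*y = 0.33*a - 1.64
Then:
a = 1.3030303030303*y + 4.96969696969697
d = 1.90375757575758*y + 6.16242424242424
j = 0.990730983302412*y + 2.96207792207792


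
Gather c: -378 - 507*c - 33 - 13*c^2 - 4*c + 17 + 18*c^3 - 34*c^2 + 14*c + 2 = 18*c^3 - 47*c^2 - 497*c - 392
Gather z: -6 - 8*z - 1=-8*z - 7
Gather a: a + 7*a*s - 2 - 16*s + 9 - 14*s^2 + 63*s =a*(7*s + 1) - 14*s^2 + 47*s + 7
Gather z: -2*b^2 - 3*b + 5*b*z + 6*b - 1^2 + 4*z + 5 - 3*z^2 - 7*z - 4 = -2*b^2 + 3*b - 3*z^2 + z*(5*b - 3)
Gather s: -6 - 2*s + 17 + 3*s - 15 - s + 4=0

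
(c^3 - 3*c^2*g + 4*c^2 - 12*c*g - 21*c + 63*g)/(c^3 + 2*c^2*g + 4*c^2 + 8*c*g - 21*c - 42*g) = (c - 3*g)/(c + 2*g)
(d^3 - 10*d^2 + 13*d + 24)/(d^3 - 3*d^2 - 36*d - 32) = (d - 3)/(d + 4)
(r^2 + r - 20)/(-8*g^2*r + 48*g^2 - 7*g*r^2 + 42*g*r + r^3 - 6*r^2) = (-r^2 - r + 20)/(8*g^2*r - 48*g^2 + 7*g*r^2 - 42*g*r - r^3 + 6*r^2)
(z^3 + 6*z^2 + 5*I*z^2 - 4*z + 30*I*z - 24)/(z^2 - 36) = (z^2 + 5*I*z - 4)/(z - 6)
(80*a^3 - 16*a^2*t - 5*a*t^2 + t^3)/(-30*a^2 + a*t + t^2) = (-16*a^2 + t^2)/(6*a + t)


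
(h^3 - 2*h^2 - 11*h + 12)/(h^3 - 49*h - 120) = (h^2 - 5*h + 4)/(h^2 - 3*h - 40)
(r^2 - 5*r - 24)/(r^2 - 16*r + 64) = (r + 3)/(r - 8)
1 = 1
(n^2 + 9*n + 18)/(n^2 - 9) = (n + 6)/(n - 3)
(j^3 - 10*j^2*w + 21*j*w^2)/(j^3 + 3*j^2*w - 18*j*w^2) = (j - 7*w)/(j + 6*w)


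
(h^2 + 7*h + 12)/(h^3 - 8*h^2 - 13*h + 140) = (h + 3)/(h^2 - 12*h + 35)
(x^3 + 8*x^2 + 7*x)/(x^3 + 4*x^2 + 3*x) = (x + 7)/(x + 3)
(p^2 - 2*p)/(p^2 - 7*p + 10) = p/(p - 5)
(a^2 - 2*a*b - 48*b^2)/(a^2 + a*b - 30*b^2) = (a - 8*b)/(a - 5*b)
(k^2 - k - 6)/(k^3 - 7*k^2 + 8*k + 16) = (k^2 - k - 6)/(k^3 - 7*k^2 + 8*k + 16)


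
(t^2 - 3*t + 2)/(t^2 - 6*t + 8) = (t - 1)/(t - 4)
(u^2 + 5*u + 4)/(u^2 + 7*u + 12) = (u + 1)/(u + 3)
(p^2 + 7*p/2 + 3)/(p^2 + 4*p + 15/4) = 2*(p + 2)/(2*p + 5)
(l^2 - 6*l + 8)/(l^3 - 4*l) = (l - 4)/(l*(l + 2))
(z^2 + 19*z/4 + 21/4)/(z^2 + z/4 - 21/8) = 2*(z + 3)/(2*z - 3)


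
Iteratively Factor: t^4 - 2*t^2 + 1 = (t + 1)*(t^3 - t^2 - t + 1) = (t + 1)^2*(t^2 - 2*t + 1) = (t - 1)*(t + 1)^2*(t - 1)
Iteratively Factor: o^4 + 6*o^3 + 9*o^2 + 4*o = (o)*(o^3 + 6*o^2 + 9*o + 4) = o*(o + 1)*(o^2 + 5*o + 4) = o*(o + 1)*(o + 4)*(o + 1)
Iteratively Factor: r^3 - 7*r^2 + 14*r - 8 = (r - 1)*(r^2 - 6*r + 8) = (r - 4)*(r - 1)*(r - 2)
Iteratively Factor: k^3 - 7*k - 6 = (k - 3)*(k^2 + 3*k + 2) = (k - 3)*(k + 2)*(k + 1)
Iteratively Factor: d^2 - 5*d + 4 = (d - 1)*(d - 4)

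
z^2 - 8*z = z*(z - 8)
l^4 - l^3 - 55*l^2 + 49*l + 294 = (l - 7)*(l - 3)*(l + 2)*(l + 7)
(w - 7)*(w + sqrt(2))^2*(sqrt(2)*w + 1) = sqrt(2)*w^4 - 7*sqrt(2)*w^3 + 5*w^3 - 35*w^2 + 4*sqrt(2)*w^2 - 28*sqrt(2)*w + 2*w - 14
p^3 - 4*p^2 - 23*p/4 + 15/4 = (p - 5)*(p - 1/2)*(p + 3/2)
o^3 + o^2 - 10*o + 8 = (o - 2)*(o - 1)*(o + 4)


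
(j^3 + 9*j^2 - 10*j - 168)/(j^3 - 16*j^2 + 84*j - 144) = (j^2 + 13*j + 42)/(j^2 - 12*j + 36)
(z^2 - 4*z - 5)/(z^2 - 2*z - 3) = (z - 5)/(z - 3)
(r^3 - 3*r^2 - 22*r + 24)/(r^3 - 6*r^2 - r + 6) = (r + 4)/(r + 1)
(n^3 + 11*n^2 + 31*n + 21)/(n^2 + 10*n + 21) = n + 1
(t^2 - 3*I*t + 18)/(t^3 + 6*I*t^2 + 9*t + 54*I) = (t - 6*I)/(t^2 + 3*I*t + 18)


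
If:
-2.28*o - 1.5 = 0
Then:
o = -0.66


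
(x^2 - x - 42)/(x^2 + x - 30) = (x - 7)/(x - 5)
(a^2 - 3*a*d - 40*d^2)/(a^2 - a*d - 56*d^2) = (a + 5*d)/(a + 7*d)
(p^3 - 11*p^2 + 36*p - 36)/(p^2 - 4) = (p^2 - 9*p + 18)/(p + 2)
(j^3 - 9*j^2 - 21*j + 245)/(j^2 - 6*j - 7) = (j^2 - 2*j - 35)/(j + 1)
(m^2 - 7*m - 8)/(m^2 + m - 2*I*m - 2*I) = (m - 8)/(m - 2*I)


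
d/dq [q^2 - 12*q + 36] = 2*q - 12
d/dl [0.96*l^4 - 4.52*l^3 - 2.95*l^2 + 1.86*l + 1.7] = 3.84*l^3 - 13.56*l^2 - 5.9*l + 1.86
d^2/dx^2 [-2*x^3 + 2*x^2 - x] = 4 - 12*x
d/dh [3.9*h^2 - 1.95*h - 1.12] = 7.8*h - 1.95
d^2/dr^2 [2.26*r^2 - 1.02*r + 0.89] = 4.52000000000000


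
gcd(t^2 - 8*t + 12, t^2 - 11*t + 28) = 1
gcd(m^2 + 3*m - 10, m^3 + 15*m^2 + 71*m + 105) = m + 5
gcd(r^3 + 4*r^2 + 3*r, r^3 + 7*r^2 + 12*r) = r^2 + 3*r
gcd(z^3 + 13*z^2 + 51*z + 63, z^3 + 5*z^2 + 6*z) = z + 3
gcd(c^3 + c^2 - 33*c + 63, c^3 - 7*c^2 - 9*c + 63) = c - 3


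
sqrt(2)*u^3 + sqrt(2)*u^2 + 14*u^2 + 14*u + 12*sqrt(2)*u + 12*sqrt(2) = (u + sqrt(2))*(u + 6*sqrt(2))*(sqrt(2)*u + sqrt(2))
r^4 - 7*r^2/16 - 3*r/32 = r*(r - 3/4)*(r + 1/4)*(r + 1/2)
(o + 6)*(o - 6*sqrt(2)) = o^2 - 6*sqrt(2)*o + 6*o - 36*sqrt(2)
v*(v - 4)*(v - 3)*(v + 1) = v^4 - 6*v^3 + 5*v^2 + 12*v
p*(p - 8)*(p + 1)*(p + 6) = p^4 - p^3 - 50*p^2 - 48*p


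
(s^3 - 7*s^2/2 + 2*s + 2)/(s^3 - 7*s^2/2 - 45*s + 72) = (2*s^3 - 7*s^2 + 4*s + 4)/(2*s^3 - 7*s^2 - 90*s + 144)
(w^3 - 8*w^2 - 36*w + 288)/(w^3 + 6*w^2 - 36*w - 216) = (w - 8)/(w + 6)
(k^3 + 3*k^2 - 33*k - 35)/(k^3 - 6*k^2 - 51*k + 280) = (k + 1)/(k - 8)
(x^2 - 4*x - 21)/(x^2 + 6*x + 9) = (x - 7)/(x + 3)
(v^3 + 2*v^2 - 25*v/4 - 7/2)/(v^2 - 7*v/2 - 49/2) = (v^2 - 3*v/2 - 1)/(v - 7)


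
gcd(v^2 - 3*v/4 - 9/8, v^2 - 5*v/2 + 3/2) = v - 3/2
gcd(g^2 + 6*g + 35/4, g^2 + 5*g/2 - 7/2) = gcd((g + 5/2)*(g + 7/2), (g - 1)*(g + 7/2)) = g + 7/2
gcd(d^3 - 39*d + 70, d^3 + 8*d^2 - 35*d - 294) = d + 7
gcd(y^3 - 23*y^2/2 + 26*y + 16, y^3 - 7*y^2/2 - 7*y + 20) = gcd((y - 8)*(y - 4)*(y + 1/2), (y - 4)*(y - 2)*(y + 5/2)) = y - 4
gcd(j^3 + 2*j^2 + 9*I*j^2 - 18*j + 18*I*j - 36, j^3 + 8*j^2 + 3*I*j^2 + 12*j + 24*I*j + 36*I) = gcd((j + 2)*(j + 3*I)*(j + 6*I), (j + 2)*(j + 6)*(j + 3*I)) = j^2 + j*(2 + 3*I) + 6*I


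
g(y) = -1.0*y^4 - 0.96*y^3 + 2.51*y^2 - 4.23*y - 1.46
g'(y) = -4.0*y^3 - 2.88*y^2 + 5.02*y - 4.23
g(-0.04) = -1.29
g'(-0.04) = -4.44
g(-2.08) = 8.12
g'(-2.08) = 8.86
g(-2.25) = 6.07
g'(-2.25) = 15.46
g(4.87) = -635.90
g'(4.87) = -510.09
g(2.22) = -33.27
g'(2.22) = -51.04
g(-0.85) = 4.02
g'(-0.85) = -8.12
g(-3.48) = -62.55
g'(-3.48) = 112.00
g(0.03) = -1.58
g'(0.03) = -4.08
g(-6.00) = -974.36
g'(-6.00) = 725.97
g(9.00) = -7097.06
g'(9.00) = -3108.33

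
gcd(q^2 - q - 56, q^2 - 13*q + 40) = q - 8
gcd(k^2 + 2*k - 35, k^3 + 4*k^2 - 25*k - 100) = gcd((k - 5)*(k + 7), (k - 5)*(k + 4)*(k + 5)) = k - 5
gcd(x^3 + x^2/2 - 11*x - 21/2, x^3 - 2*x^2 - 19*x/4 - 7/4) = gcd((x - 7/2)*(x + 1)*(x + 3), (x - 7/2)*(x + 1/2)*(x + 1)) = x^2 - 5*x/2 - 7/2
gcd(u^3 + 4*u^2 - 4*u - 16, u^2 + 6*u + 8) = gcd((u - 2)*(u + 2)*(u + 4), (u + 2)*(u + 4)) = u^2 + 6*u + 8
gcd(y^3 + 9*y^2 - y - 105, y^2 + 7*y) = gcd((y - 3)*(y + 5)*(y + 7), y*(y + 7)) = y + 7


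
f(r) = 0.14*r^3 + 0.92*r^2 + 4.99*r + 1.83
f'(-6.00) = 9.07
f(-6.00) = -25.23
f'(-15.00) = 71.89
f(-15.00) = -338.52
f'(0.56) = 6.15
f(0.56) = 4.94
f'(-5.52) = 7.63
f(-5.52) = -21.23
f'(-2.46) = 3.01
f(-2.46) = -6.96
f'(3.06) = 14.55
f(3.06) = 29.73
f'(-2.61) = 3.05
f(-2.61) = -7.42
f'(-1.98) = 2.99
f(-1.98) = -5.53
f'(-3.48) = 3.67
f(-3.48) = -10.29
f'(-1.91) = 3.01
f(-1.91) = -5.32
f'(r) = 0.42*r^2 + 1.84*r + 4.99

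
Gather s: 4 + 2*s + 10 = 2*s + 14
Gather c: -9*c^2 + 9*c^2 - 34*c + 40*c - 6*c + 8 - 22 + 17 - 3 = 0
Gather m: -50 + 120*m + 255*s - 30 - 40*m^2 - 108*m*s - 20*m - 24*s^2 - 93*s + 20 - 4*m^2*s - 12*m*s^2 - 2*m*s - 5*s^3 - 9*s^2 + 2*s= m^2*(-4*s - 40) + m*(-12*s^2 - 110*s + 100) - 5*s^3 - 33*s^2 + 164*s - 60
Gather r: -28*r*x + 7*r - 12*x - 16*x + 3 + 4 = r*(7 - 28*x) - 28*x + 7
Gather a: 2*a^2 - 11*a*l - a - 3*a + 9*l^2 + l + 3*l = 2*a^2 + a*(-11*l - 4) + 9*l^2 + 4*l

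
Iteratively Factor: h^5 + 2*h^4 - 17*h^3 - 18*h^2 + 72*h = (h + 4)*(h^4 - 2*h^3 - 9*h^2 + 18*h) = h*(h + 4)*(h^3 - 2*h^2 - 9*h + 18) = h*(h - 3)*(h + 4)*(h^2 + h - 6) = h*(h - 3)*(h + 3)*(h + 4)*(h - 2)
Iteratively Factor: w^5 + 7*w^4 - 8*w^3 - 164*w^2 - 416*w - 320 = (w - 5)*(w^4 + 12*w^3 + 52*w^2 + 96*w + 64) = (w - 5)*(w + 2)*(w^3 + 10*w^2 + 32*w + 32) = (w - 5)*(w + 2)*(w + 4)*(w^2 + 6*w + 8) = (w - 5)*(w + 2)*(w + 4)^2*(w + 2)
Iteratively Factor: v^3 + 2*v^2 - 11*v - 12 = (v - 3)*(v^2 + 5*v + 4) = (v - 3)*(v + 4)*(v + 1)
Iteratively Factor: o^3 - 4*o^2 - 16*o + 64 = (o + 4)*(o^2 - 8*o + 16) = (o - 4)*(o + 4)*(o - 4)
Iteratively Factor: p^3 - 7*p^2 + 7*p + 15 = (p - 3)*(p^2 - 4*p - 5) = (p - 5)*(p - 3)*(p + 1)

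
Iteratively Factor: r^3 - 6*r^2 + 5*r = (r - 5)*(r^2 - r) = (r - 5)*(r - 1)*(r)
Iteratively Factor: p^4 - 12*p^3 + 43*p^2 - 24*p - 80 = (p - 4)*(p^3 - 8*p^2 + 11*p + 20) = (p - 4)*(p + 1)*(p^2 - 9*p + 20) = (p - 5)*(p - 4)*(p + 1)*(p - 4)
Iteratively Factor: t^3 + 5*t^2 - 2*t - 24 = (t - 2)*(t^2 + 7*t + 12) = (t - 2)*(t + 4)*(t + 3)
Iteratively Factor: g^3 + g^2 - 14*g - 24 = (g + 3)*(g^2 - 2*g - 8) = (g - 4)*(g + 3)*(g + 2)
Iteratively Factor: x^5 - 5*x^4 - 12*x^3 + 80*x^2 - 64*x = (x + 4)*(x^4 - 9*x^3 + 24*x^2 - 16*x) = (x - 4)*(x + 4)*(x^3 - 5*x^2 + 4*x) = (x - 4)*(x - 1)*(x + 4)*(x^2 - 4*x) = (x - 4)^2*(x - 1)*(x + 4)*(x)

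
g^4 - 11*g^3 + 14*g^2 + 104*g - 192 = (g - 8)*(g - 4)*(g - 2)*(g + 3)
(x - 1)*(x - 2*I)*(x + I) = x^3 - x^2 - I*x^2 + 2*x + I*x - 2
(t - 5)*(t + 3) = t^2 - 2*t - 15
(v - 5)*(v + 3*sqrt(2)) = v^2 - 5*v + 3*sqrt(2)*v - 15*sqrt(2)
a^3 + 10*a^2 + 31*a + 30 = (a + 2)*(a + 3)*(a + 5)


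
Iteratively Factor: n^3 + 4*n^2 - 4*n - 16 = (n - 2)*(n^2 + 6*n + 8) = (n - 2)*(n + 2)*(n + 4)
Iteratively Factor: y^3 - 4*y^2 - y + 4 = (y + 1)*(y^2 - 5*y + 4) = (y - 4)*(y + 1)*(y - 1)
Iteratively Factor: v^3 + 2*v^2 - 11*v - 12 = (v - 3)*(v^2 + 5*v + 4) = (v - 3)*(v + 1)*(v + 4)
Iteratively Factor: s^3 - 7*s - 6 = (s - 3)*(s^2 + 3*s + 2) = (s - 3)*(s + 2)*(s + 1)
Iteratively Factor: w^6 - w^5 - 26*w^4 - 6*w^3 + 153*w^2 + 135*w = (w - 3)*(w^5 + 2*w^4 - 20*w^3 - 66*w^2 - 45*w) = (w - 3)*(w + 3)*(w^4 - w^3 - 17*w^2 - 15*w) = (w - 3)*(w + 3)^2*(w^3 - 4*w^2 - 5*w) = (w - 5)*(w - 3)*(w + 3)^2*(w^2 + w) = w*(w - 5)*(w - 3)*(w + 3)^2*(w + 1)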